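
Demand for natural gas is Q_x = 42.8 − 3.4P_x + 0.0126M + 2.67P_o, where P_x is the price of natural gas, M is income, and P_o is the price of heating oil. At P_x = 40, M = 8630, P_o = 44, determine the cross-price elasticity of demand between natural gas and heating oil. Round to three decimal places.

0.883

Evaluating quantity at (P_x, M, P_o) gives Q_x = 42.8 − 3.4(40) + 0.0126(8630) + 2.67(44) = 42.8 − 136 + 108.738 + 117.48 = 133.018.
∂Q_x/∂P_o = +2.67, so E_xy = 2.67·(44/133.018) ≈ 0.883.
E_xy > 0: the goods are substitutes.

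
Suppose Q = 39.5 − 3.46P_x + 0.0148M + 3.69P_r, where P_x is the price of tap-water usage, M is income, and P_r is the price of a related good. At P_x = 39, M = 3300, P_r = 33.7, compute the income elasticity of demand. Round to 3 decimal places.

0.628

Evaluating quantity at (P_x, M, P_r) gives Q = 39.5 − 3.46(39) + 0.0148(3300) + 3.69(33.7) = 39.5 − 134.94 + 48.84 + 124.353 = 77.753.
∂Q/∂M = +0.0148, so E_I = 0.0148·(3300/77.753) ≈ 0.628.
E_I ∈ (0,1): normal good (necessity).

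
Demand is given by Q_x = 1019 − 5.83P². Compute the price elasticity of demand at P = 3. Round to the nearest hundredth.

At P = 3, Q_x = 966.53.
dQ_x/dP = −2·5.83·P = −34.98.
Point elasticity E = (dQ_x/dP)·(P/Q_x) = -34.98 × 3/966.53 ≈ -0.11.
|E| < 1, so demand is inelastic at this price.

-0.11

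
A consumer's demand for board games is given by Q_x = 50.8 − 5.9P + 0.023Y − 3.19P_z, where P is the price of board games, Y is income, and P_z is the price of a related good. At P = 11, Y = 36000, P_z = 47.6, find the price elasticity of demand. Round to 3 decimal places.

-0.098

At the given point, Q_x = 50.8 − 5.9(11) + 0.023(36000) − 3.19(47.6) = 50.8 − 64.9 + 828 − 151.844 = 662.056.
∂Q_x/∂P = −5.9, so E_p = (−5.9)·(11/662.056) ≈ -0.098.
|E_p| < 1: demand is inelastic.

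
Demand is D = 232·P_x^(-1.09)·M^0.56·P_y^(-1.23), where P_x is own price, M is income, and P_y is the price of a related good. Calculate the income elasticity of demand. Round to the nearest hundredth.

For a Cobb–Douglas (constant-elasticity) form D = A·M^α·…, the elasticity with respect to M equals the exponent α at every point.
Here the exponent on M is 0.56, so the income elasticity of demand is 0.56.

0.56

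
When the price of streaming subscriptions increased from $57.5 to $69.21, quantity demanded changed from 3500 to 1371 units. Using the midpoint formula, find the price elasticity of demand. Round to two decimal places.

-4.73

%ΔQ = (1371 − 3500)/[(3500 + 1371)/2] = -2129/2435.5 ≈ -0.8742.
%ΔP = (69.21 − 57.5)/[(57.5 + 69.21)/2] = 11.71/63.355 ≈ 0.1848.
Arc elasticity E = %ΔQ/%ΔP ≈ -0.8742/0.1848 ≈ -4.73.
|E| > 1: demand is elastic over this range.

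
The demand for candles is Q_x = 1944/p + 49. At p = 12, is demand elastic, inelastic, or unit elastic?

At p = 12, Q_x = 211.
dQ_x/dp = −1944/p² = −13.5.
Point elasticity E = (dQ_x/dp)·(p/Q_x) = -13.5 × 12/211 ≈ -0.768.
|E| ≈ 0.768 < 1, so demand is inelastic.

inelastic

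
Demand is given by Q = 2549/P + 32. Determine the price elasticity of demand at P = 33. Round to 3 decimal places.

-0.707

At P = 33, Q = 109.2424.
dQ/dP = −2549/P² = −2.3407.
Point elasticity E = (dQ/dP)·(P/Q) = -2.3407 × 33/109.2424 ≈ -0.707.
|E| < 1, so demand is inelastic at this price.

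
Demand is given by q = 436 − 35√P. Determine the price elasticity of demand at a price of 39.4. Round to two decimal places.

At P = 39.4, q = 216.307.
dq/dP = −35/(2√P) = −35/(2·6.2769).
Point elasticity E = (dq/dP)·(P/q) = -2.788 × 39.4/216.307 ≈ -0.51.
|E| < 1, so demand is inelastic at this price.

-0.51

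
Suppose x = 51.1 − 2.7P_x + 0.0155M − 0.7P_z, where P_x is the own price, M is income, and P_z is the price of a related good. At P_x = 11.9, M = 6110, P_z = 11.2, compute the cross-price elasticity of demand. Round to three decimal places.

At the given point, x = 51.1 − 2.7(11.9) + 0.0155(6110) − 0.7(11.2) = 51.1 − 32.13 + 94.705 − 7.84 = 105.835.
∂x/∂P_z = −0.7, so E_xy = -0.7·(11.2/105.835) ≈ -0.074.
E_xy < 0: the goods are complements.

-0.074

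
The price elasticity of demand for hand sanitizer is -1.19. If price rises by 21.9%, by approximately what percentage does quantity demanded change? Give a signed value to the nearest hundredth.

%ΔQ ≈ E × %ΔP = (-1.19) × (21.9%) ≈ -26.06%.

-26.06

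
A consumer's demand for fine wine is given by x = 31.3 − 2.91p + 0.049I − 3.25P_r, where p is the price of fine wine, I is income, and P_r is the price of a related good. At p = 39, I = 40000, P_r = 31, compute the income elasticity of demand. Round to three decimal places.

1.103

First evaluate x: 31.3 − 2.91(39) + 0.049(40000) − 3.25(31) = 31.3 − 113.49 + 1960 − 100.75 = 1777.06.
∂x/∂I = +0.049, so E_I = 0.049·(40000/1777.06) ≈ 1.103.
E_I > 1: normal good (luxury).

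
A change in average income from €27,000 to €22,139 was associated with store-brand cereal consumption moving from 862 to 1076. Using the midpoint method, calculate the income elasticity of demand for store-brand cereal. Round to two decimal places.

-1.12

%ΔQ = (1076 − 862)/[(862+1076)/2] = 214/969 ≈ 0.2208.
%ΔY = (22,139 − 27,000)/[(27,000+22,139)/2] = -4861/24569.5 ≈ -0.1978.
E_I = %ΔQ/%ΔY ≈ -1.12.
E_I < 0: inferior good.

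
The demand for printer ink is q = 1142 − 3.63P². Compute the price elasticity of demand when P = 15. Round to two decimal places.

-5.02

At P = 15, q = 325.25.
dq/dP = −2·3.63·P = −108.9.
Point elasticity E = (dq/dP)·(P/q) = -108.9 × 15/325.25 ≈ -5.02.
|E| > 1, so demand is elastic at this price.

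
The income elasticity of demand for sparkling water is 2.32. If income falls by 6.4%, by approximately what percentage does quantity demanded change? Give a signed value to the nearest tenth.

%ΔQ ≈ E × %ΔI = (2.32) × (-6.4%) ≈ -14.8%.

-14.8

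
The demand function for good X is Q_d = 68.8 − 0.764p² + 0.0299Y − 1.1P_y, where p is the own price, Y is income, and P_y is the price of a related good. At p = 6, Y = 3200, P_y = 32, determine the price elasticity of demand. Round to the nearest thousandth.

-0.540

First evaluate Q_d: 68.8 − 0.764(6)² + 0.0299(3200) − 1.1(32) = 68.8 − 27.504 + 95.68 − 35.2 = 101.776.
∂Q_d/∂p = −2·0.764·p = -9.168, so E_p = -9.168·(6/101.776) ≈ -0.540.
|E_p| < 1: demand is inelastic.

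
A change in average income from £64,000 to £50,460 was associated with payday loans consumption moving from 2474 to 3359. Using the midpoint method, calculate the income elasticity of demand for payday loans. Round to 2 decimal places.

%ΔQ = (3359 − 2474)/[(2474+3359)/2] = 885/2916.5 ≈ 0.3034.
%ΔI = (50,460 − 64,000)/[(64,000+50,460)/2] = -13540/57230 ≈ -0.2366.
E_I = %ΔQ/%ΔI ≈ -1.28.
E_I < 0: inferior good.

-1.28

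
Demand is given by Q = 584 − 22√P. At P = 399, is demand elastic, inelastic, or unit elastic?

elastic

At P = 399, Q = 144.5503.
dQ/dP = −22/(2√P) = −22/(2·19.975).
Point elasticity E = (dQ/dP)·(P/Q) = -0.5507 × 399/144.5503 ≈ -1.520.
|E| ≈ 1.520 > 1, so demand is elastic.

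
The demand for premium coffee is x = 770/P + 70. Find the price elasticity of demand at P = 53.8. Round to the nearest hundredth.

-0.17

At P = 53.8, x = 84.3123.
dx/dP = −770/P² = −0.266.
Point elasticity E = (dx/dP)·(P/x) = -0.266 × 53.8/84.3123 ≈ -0.17.
|E| < 1, so demand is inelastic at this price.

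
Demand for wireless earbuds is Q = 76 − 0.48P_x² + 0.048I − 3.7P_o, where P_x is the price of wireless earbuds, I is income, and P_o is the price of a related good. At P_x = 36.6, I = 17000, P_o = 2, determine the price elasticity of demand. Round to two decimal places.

-5.32

Q = 76 − 0.48(36.6)² + 0.048(17000) − 3.7(2) = 76 − 642.9888 + 816 − 7.4 = 241.6112.
∂Q/∂P_x = −2·0.48·P_x = -35.136, so E_p = -35.136·(36.6/241.6112) ≈ -5.32.
|E_p| > 1: demand is elastic.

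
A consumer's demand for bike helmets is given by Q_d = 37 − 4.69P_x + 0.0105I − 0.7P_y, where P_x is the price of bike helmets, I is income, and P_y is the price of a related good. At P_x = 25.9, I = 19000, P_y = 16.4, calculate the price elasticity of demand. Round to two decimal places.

-1.17

First evaluate Q_d: 37 − 4.69(25.9) + 0.0105(19000) − 0.7(16.4) = 37 − 121.471 + 199.5 − 11.48 = 103.549.
∂Q_d/∂P_x = −4.69, so E_p = (−4.69)·(25.9/103.549) ≈ -1.17.
|E_p| > 1: demand is elastic.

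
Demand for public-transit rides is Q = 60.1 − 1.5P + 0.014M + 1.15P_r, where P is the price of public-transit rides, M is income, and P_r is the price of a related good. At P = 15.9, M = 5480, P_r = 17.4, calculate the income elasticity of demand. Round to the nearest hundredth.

Substituting, Q = 60.1 − 1.5(15.9) + 0.014(5480) + 1.15(17.4) = 60.1 − 23.85 + 76.72 + 20.01 = 132.98.
∂Q/∂M = +0.014, so E_I = 0.014·(5480/132.98) ≈ 0.58.
E_I ∈ (0,1): normal good (necessity).

0.58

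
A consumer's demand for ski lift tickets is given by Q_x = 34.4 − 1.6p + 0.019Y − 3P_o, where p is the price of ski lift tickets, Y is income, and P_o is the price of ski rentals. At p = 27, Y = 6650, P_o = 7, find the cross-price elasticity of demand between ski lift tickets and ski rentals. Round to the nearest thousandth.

-0.218

First evaluate Q_x: 34.4 − 1.6(27) + 0.019(6650) − 3(7) = 34.4 − 43.2 + 126.35 − 21 = 96.55.
∂Q_x/∂P_o = −3, so E_xy = -3·(7/96.55) ≈ -0.218.
E_xy < 0: the goods are complements.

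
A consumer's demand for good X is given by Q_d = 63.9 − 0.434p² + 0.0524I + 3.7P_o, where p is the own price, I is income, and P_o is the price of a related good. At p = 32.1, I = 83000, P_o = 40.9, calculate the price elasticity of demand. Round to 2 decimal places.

Substituting, Q_d = 63.9 − 0.434(32.1)² + 0.0524(83000) + 3.7(40.9) = 63.9 − 447.1979 + 4349.2 + 151.33 = 4117.2321.
∂Q_d/∂p = −2·0.434·p = -27.8628, so E_p = -27.8628·(32.1/4117.2321) ≈ -0.22.
|E_p| < 1: demand is inelastic.

-0.22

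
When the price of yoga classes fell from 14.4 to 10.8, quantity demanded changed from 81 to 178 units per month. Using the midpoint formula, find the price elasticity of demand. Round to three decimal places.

%ΔQ = (178 − 81)/[(81 + 178)/2] = 97/129.5 ≈ 0.7490.
%Δp = (10.8 − 14.4)/[(14.4 + 10.8)/2] = -3.6/12.6 ≈ -0.2857.
Arc elasticity E = %ΔQ/%Δp ≈ 0.7490/-0.2857 ≈ -2.622.
|E| > 1: demand is elastic over this range.

-2.622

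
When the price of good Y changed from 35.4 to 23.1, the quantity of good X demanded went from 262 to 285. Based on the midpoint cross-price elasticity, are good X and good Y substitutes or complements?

%ΔQ_x = (285 − 262)/[(262+285)/2] = 23/273.5 ≈ 0.0841.
%ΔP_y = (23.1 − 35.4)/[(35.4+23.1)/2] ≈ -0.4205.
E_xy = 0.0841/-0.4205 ≈ -0.200.
E_xy < 0, so the goods are complements.

complements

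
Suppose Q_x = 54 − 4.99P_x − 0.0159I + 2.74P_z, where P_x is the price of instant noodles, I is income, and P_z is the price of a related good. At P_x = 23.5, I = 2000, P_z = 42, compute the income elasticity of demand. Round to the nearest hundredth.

-1.59

At the given point, Q_x = 54 − 4.99(23.5) − 0.0159(2000) + 2.74(42) = 54 − 117.265 − 31.8 + 115.08 = 20.015.
∂Q_x/∂I = −0.0159, so E_I = -0.0159·(2000/20.015) ≈ -1.59.
E_I < 0: inferior good.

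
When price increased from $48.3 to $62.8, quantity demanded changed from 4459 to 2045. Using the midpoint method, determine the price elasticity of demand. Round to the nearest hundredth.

-2.84

%Δq = (2045 − 4459)/[(4459 + 2045)/2] = -2414/3252 ≈ -0.7423.
%ΔP = (62.8 − 48.3)/[(48.3 + 62.8)/2] = 14.5/55.55 ≈ 0.2610.
Arc elasticity E = %Δq/%ΔP ≈ -0.7423/0.2610 ≈ -2.84.
|E| > 1: demand is elastic over this range.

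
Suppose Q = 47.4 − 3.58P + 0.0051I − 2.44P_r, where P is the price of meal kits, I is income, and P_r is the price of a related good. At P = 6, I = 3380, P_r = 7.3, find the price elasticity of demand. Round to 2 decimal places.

-0.85

Q = 47.4 − 3.58(6) + 0.0051(3380) − 2.44(7.3) = 47.4 − 21.48 + 17.238 − 17.812 = 25.346.
∂Q/∂P = −3.58, so E_p = (−3.58)·(6/25.346) ≈ -0.85.
|E_p| < 1: demand is inelastic.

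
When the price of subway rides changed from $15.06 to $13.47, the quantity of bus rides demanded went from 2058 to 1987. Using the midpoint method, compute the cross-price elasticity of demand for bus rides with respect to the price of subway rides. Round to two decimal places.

0.31

%ΔQ_x = (1987 − 2058)/[(2058+1987)/2] = -71/2022.5 ≈ -0.0351.
%ΔP_y = (13.47 − 15.06)/[(15.06+13.47)/2] ≈ -0.1115.
E_xy = -0.0351/-0.1115 ≈ 0.31.
E_xy > 0, so bus rides and subway rides are substitutes.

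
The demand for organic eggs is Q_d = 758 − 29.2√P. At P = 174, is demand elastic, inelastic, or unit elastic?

At P = 174, Q_d = 372.8255.
dQ_d/dP = −29.2/(2√P) = −29.2/(2·13.1909).
Point elasticity E = (dQ_d/dP)·(P/Q_d) = -1.1068 × 174/372.8255 ≈ -0.517.
|E| ≈ 0.517 < 1, so demand is inelastic.

inelastic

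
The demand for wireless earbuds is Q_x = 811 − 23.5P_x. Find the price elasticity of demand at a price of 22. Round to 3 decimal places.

At P_x = 22, Q_x = 294.
dQ_x/dP_x = −23.5.
Point elasticity E = (dQ_x/dP_x)·(P_x/Q_x) = -23.5 × 22/294 ≈ -1.759.
|E| > 1, so demand is elastic at this price.

-1.759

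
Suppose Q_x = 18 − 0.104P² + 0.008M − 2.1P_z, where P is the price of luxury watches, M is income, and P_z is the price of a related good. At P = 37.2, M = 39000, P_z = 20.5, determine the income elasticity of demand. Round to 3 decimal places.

First evaluate Q_x: 18 − 0.104(37.2)² + 0.008(39000) − 2.1(20.5) = 18 − 143.9194 + 312 − 43.05 = 143.0306.
∂Q_x/∂M = +0.008, so E_I = 0.008·(39000/143.0306) ≈ 2.181.
E_I > 1: normal good (luxury).

2.181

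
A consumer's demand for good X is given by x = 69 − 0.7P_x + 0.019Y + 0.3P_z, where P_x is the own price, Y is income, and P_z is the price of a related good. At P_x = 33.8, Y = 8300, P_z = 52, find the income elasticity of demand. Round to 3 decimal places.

Evaluating quantity at (P_x, Y, P_z) gives x = 69 − 0.7(33.8) + 0.019(8300) + 0.3(52) = 69 − 23.66 + 157.7 + 15.6 = 218.64.
∂x/∂Y = +0.019, so E_I = 0.019·(8300/218.64) ≈ 0.721.
E_I ∈ (0,1): normal good (necessity).

0.721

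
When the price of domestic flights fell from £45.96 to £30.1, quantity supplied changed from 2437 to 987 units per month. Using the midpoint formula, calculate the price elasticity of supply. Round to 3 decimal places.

2.031

%Δq = (987 − 2437)/[(2437 + 987)/2] = -1450/1712 ≈ -0.8470.
%ΔP = (30.1 − 45.96)/[(45.96 + 30.1)/2] = -15.86/38.03 ≈ -0.4170.
Arc elasticity E = %Δq/%ΔP ≈ -0.8470/-0.4170 ≈ 2.031.
|E| > 1: supply is elastic over this range.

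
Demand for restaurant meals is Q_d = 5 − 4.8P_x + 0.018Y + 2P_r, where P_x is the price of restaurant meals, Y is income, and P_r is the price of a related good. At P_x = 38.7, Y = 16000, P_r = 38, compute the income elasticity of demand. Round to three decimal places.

1.572

Q_d = 5 − 4.8(38.7) + 0.018(16000) + 2(38) = 5 − 185.76 + 288 + 76 = 183.24.
∂Q_d/∂Y = +0.018, so E_I = 0.018·(16000/183.24) ≈ 1.572.
E_I > 1: normal good (luxury).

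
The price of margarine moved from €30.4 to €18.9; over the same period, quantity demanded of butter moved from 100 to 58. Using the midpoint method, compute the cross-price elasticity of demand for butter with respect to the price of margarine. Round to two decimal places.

%ΔQ_x = (58 − 100)/[(100+58)/2] = -42/79 ≈ -0.5316.
%ΔP_y = (18.9 − 30.4)/[(30.4+18.9)/2] ≈ -0.4665.
E_xy = -0.5316/-0.4665 ≈ 1.14.
E_xy > 0, so butter and margarine are substitutes.

1.14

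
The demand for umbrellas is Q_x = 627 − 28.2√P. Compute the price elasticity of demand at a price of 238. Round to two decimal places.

At P = 238, Q_x = 191.9516.
dQ_x/dP = −28.2/(2√P) = −28.2/(2·15.4272).
Point elasticity E = (dQ_x/dP)·(P/Q_x) = -0.914 × 238/191.9516 ≈ -1.13.
|E| > 1, so demand is elastic at this price.

-1.13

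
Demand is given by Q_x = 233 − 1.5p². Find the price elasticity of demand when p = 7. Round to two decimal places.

At p = 7, Q_x = 159.5.
dQ_x/dp = −2·1.5·p = −21.
Point elasticity E = (dQ_x/dp)·(p/Q_x) = -21 × 7/159.5 ≈ -0.92.
|E| < 1, so demand is inelastic at this price.

-0.92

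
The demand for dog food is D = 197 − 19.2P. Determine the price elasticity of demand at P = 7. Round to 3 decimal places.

-2.147

At P = 7, D = 62.6.
dD/dP = −19.2.
Point elasticity E = (dD/dP)·(P/D) = -19.2 × 7/62.6 ≈ -2.147.
|E| > 1, so demand is elastic at this price.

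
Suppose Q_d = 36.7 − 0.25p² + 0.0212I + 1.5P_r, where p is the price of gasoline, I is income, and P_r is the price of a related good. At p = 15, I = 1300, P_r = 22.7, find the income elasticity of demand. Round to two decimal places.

Evaluating quantity at (p, I, P_r) gives Q_d = 36.7 − 0.25(15)² + 0.0212(1300) + 1.5(22.7) = 36.7 − 56.25 + 27.56 + 34.05 = 42.06.
∂Q_d/∂I = +0.0212, so E_I = 0.0212·(1300/42.06) ≈ 0.66.
E_I ∈ (0,1): normal good (necessity).

0.66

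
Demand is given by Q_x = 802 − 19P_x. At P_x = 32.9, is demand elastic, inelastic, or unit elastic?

elastic

At P_x = 32.9, Q_x = 176.9.
dQ_x/dP_x = −19.
Point elasticity E = (dQ_x/dP_x)·(P_x/Q_x) = -19 × 32.9/176.9 ≈ -3.534.
|E| ≈ 3.534 > 1, so demand is elastic.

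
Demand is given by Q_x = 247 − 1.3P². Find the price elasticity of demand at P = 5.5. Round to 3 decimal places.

-0.379

At P = 5.5, Q_x = 207.675.
dQ_x/dP = −2·1.3·P = −14.3.
Point elasticity E = (dQ_x/dP)·(P/Q_x) = -14.3 × 5.5/207.675 ≈ -0.379.
|E| < 1, so demand is inelastic at this price.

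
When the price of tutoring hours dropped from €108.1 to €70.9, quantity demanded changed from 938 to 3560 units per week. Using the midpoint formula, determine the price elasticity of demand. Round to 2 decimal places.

-2.80

%ΔQ = (3560 − 938)/[(938 + 3560)/2] = 2622/2249 ≈ 1.1659.
%ΔP = (70.9 − 108.1)/[(108.1 + 70.9)/2] = -37.2/89.5 ≈ -0.4156.
Arc elasticity E = %ΔQ/%ΔP ≈ 1.1659/-0.4156 ≈ -2.80.
|E| > 1: demand is elastic over this range.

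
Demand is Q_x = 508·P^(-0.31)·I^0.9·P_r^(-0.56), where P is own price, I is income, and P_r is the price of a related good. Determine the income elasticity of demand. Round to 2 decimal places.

0.90

For a Cobb–Douglas (constant-elasticity) form Q_x = A·I^α·…, the elasticity with respect to I equals the exponent α at every point.
Here the exponent on I is 0.9, so the income elasticity of demand is 0.90.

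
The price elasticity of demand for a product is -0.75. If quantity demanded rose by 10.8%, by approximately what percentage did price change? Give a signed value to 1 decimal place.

-14.4

%ΔQ ≈ E × %ΔP ⇒ %ΔP = %ΔQ / E = (10.8%)/(-0.75) = -14.4%.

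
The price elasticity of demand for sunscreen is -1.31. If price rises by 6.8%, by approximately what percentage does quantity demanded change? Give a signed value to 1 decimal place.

-8.9

%ΔQ ≈ E × %ΔP = (-1.31) × (6.8%) ≈ -8.9%.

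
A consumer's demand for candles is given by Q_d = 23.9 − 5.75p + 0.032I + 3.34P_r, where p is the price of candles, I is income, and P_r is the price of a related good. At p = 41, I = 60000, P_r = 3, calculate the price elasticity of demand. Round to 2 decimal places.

-0.14

Q_d = 23.9 − 5.75(41) + 0.032(60000) + 3.34(3) = 23.9 − 235.75 + 1920 + 10.02 = 1718.17.
∂Q_d/∂p = −5.75, so E_p = (−5.75)·(41/1718.17) ≈ -0.14.
|E_p| < 1: demand is inelastic.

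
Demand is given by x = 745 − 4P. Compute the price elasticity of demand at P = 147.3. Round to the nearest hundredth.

-3.78

At P = 147.3, x = 155.8.
dx/dP = −4.
Point elasticity E = (dx/dP)·(P/x) = -4 × 147.3/155.8 ≈ -3.78.
|E| > 1, so demand is elastic at this price.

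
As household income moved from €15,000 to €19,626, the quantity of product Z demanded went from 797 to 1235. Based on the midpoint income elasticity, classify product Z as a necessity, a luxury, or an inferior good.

%ΔQ = (1235 − 797)/[(797+1235)/2] = 438/1016 ≈ 0.4311.
%ΔI = (19,626 − 15,000)/[(15,000+19,626)/2] = 4626/17313 ≈ 0.2672.
E_I = %ΔQ/%ΔI ≈ 1.613.
E_I > 1: normal good (luxury).

luxury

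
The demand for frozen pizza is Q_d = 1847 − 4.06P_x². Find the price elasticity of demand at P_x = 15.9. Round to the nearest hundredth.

-2.50

At P_x = 15.9, Q_d = 820.5914.
dQ_d/dP_x = −2·4.06·P_x = −129.108.
Point elasticity E = (dQ_d/dP_x)·(P_x/Q_d) = -129.108 × 15.9/820.5914 ≈ -2.50.
|E| > 1, so demand is elastic at this price.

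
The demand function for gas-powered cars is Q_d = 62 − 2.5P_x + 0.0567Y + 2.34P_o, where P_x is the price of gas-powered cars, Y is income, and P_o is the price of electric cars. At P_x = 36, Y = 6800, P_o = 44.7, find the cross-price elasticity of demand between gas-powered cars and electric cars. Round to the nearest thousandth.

0.226

Evaluating quantity at (P_x, Y, P_o) gives Q_d = 62 − 2.5(36) + 0.0567(6800) + 2.34(44.7) = 62 − 90 + 385.56 + 104.598 = 462.158.
∂Q_d/∂P_o = +2.34, so E_xy = 2.34·(44.7/462.158) ≈ 0.226.
E_xy > 0: the goods are substitutes.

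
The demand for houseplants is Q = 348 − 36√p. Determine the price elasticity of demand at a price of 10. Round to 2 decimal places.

-0.24

At p = 10, Q = 234.158.
dQ/dp = −36/(2√p) = −36/(2·3.1623).
Point elasticity E = (dQ/dp)·(p/Q) = -5.6921 × 10/234.158 ≈ -0.24.
|E| < 1, so demand is inelastic at this price.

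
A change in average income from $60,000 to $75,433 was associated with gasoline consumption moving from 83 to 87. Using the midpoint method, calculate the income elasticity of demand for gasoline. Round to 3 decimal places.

0.206

%ΔQ = (87 − 83)/[(83+87)/2] = 4/85 ≈ 0.0471.
%ΔI = (75,433 − 60,000)/[(60,000+75,433)/2] = 15433/67716.5 ≈ 0.2279.
E_I = %ΔQ/%ΔI ≈ 0.206.
E_I ∈ (0,1): normal good (necessity).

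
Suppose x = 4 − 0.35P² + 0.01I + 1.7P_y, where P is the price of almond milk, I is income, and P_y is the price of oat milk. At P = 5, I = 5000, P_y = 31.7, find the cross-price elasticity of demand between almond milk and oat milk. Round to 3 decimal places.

0.544

At the given point, x = 4 − 0.35(5)² + 0.01(5000) + 1.7(31.7) = 4 − 8.75 + 50 + 53.89 = 99.14.
∂x/∂P_y = +1.7, so E_xy = 1.7·(31.7/99.14) ≈ 0.544.
E_xy > 0: the goods are substitutes.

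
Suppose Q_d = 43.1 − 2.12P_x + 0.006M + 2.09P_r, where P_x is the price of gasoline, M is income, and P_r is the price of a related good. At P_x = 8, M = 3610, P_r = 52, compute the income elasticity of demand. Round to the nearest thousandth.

Evaluating quantity at (P_x, M, P_r) gives Q_d = 43.1 − 2.12(8) + 0.006(3610) + 2.09(52) = 43.1 − 16.96 + 21.66 + 108.68 = 156.48.
∂Q_d/∂M = +0.006, so E_I = 0.006·(3610/156.48) ≈ 0.138.
E_I ∈ (0,1): normal good (necessity).

0.138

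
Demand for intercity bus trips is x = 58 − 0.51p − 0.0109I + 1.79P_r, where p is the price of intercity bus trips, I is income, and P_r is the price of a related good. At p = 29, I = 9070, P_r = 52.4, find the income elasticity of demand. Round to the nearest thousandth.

-2.592

Substituting, x = 58 − 0.51(29) − 0.0109(9070) + 1.79(52.4) = 58 − 14.79 − 98.863 + 93.796 = 38.143.
∂x/∂I = −0.0109, so E_I = -0.0109·(9070/38.143) ≈ -2.592.
E_I < 0: inferior good.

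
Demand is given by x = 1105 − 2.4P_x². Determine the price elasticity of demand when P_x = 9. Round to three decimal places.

At P_x = 9, x = 910.6.
dx/dP_x = −2·2.4·P_x = −43.2.
Point elasticity E = (dx/dP_x)·(P_x/x) = -43.2 × 9/910.6 ≈ -0.427.
|E| < 1, so demand is inelastic at this price.

-0.427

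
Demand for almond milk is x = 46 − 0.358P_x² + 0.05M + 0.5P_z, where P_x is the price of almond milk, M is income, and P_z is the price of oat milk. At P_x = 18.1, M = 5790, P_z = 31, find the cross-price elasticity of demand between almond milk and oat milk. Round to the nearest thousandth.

First evaluate x: 46 − 0.358(18.1)² + 0.05(5790) + 0.5(31) = 46 − 117.2844 + 289.5 + 15.5 = 233.7156.
∂x/∂P_z = +0.5, so E_xy = 0.5·(31/233.7156) ≈ 0.066.
E_xy > 0: the goods are substitutes.

0.066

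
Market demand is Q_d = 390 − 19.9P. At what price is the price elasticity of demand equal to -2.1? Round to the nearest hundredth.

Set −bP/(a − bP) = −2.1 ⇒ bP = 2.1(a − bP) ⇒ bP(1+2.1) = 2.1·a.
P = 2.1·390/(19.9·3.1) ≈ 13.28.

13.28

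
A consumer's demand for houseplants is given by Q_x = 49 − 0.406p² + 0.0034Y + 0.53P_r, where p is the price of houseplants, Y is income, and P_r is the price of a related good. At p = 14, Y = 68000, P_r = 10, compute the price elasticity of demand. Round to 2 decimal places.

-0.77

Substituting, Q_x = 49 − 0.406(14)² + 0.0034(68000) + 0.53(10) = 49 − 79.576 + 231.2 + 5.3 = 205.924.
∂Q_x/∂p = −2·0.406·p = -11.368, so E_p = -11.368·(14/205.924) ≈ -0.77.
|E_p| < 1: demand is inelastic.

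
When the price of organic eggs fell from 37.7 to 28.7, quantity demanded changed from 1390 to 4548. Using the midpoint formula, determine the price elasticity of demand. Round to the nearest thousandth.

%Δq = (4548 − 1390)/[(1390 + 4548)/2] = 3158/2969 ≈ 1.0637.
%Δp = (28.7 − 37.7)/[(37.7 + 28.7)/2] = -9/33.2 ≈ -0.2711.
Arc elasticity E = %Δq/%Δp ≈ 1.0637/-0.2711 ≈ -3.924.
|E| > 1: demand is elastic over this range.

-3.924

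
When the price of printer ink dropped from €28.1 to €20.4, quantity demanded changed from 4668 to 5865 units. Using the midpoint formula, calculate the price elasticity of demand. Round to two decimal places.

-0.72

%Δq = (5865 − 4668)/[(4668 + 5865)/2] = 1197/5266.5 ≈ 0.2273.
%ΔP = (20.4 − 28.1)/[(28.1 + 20.4)/2] = -7.7/24.25 ≈ -0.3175.
Arc elasticity E = %Δq/%ΔP ≈ 0.2273/-0.3175 ≈ -0.72.
|E| < 1: demand is inelastic over this range.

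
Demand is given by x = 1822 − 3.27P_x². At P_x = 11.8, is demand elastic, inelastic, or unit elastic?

At P_x = 11.8, x = 1366.6852.
dx/dP_x = −2·3.27·P_x = −77.172.
Point elasticity E = (dx/dP_x)·(P_x/x) = -77.172 × 11.8/1366.6852 ≈ -0.666.
|E| ≈ 0.666 < 1, so demand is inelastic.

inelastic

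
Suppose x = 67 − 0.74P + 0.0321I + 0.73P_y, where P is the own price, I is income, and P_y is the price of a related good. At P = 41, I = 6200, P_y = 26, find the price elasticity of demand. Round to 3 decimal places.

-0.119

x = 67 − 0.74(41) + 0.0321(6200) + 0.73(26) = 67 − 30.34 + 199.02 + 18.98 = 254.66.
∂x/∂P = −0.74, so E_p = (−0.74)·(41/254.66) ≈ -0.119.
|E_p| < 1: demand is inelastic.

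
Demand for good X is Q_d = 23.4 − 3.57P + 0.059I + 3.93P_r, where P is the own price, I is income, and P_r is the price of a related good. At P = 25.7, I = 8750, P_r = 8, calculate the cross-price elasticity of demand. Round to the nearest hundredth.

Q_d = 23.4 − 3.57(25.7) + 0.059(8750) + 3.93(8) = 23.4 − 91.749 + 516.25 + 31.44 = 479.341.
∂Q_d/∂P_r = +3.93, so E_xy = 3.93·(8/479.341) ≈ 0.07.
E_xy > 0: the goods are substitutes.

0.07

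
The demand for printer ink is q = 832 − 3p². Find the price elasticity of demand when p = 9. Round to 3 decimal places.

-0.825

At p = 9, q = 589.
dq/dp = −2·3·p = −54.
Point elasticity E = (dq/dp)·(p/q) = -54 × 9/589 ≈ -0.825.
|E| < 1, so demand is inelastic at this price.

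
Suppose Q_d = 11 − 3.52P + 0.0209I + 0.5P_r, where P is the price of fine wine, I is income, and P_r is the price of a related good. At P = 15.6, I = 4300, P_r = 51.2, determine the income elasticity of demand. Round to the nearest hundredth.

First evaluate Q_d: 11 − 3.52(15.6) + 0.0209(4300) + 0.5(51.2) = 11 − 54.912 + 89.87 + 25.6 = 71.558.
∂Q_d/∂I = +0.0209, so E_I = 0.0209·(4300/71.558) ≈ 1.26.
E_I > 1: normal good (luxury).

1.26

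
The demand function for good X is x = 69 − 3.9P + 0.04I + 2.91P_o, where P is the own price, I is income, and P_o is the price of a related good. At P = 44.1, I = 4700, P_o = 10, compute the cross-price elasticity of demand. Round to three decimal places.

0.255

At the given point, x = 69 − 3.9(44.1) + 0.04(4700) + 2.91(10) = 69 − 171.99 + 188 + 29.1 = 114.11.
∂x/∂P_o = +2.91, so E_xy = 2.91·(10/114.11) ≈ 0.255.
E_xy > 0: the goods are substitutes.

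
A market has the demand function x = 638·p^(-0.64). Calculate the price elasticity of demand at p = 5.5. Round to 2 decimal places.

-0.64

For a Cobb–Douglas (constant-elasticity) form x = A·p^α·…, the elasticity with respect to p equals the exponent α at every point.
Here the exponent on p is -0.64, so the price elasticity of demand is -0.64.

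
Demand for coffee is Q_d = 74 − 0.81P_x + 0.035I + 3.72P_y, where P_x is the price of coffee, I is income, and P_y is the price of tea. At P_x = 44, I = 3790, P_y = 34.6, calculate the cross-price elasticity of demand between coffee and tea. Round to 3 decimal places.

0.429

Q_d = 74 − 0.81(44) + 0.035(3790) + 3.72(34.6) = 74 − 35.64 + 132.65 + 128.712 = 299.722.
∂Q_d/∂P_y = +3.72, so E_xy = 3.72·(34.6/299.722) ≈ 0.429.
E_xy > 0: the goods are substitutes.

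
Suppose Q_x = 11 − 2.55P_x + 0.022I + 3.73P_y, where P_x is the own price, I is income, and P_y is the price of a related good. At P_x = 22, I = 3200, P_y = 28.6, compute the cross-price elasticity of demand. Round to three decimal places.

Q_x = 11 − 2.55(22) + 0.022(3200) + 3.73(28.6) = 11 − 56.1 + 70.4 + 106.678 = 131.978.
∂Q_x/∂P_y = +3.73, so E_xy = 3.73·(28.6/131.978) ≈ 0.808.
E_xy > 0: the goods are substitutes.

0.808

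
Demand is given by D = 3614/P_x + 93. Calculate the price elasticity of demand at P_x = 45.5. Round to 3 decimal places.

At P_x = 45.5, D = 172.4286.
dD/dP_x = −3614/P_x² = −1.7457.
Point elasticity E = (dD/dP_x)·(P_x/D) = -1.7457 × 45.5/172.4286 ≈ -0.461.
|E| < 1, so demand is inelastic at this price.

-0.461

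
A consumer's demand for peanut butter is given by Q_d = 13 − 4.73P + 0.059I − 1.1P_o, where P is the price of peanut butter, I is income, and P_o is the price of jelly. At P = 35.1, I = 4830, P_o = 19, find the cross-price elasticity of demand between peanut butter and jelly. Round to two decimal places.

At the given point, Q_d = 13 − 4.73(35.1) + 0.059(4830) − 1.1(19) = 13 − 166.023 + 284.97 − 20.9 = 111.047.
∂Q_d/∂P_o = −1.1, so E_xy = -1.1·(19/111.047) ≈ -0.19.
E_xy < 0: the goods are complements.

-0.19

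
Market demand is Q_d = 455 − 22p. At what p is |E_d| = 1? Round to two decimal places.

For linear demand Q_d = a − bp, E = −bp/(a − bp). |E| = 1 ⇒ bp = a − bp ⇒ p = a/(2b).
p = 455/(2·22) ≈ 10.34.

10.34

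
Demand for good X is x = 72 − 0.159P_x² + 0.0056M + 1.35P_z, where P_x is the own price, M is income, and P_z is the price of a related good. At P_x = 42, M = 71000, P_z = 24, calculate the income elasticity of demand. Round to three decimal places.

First evaluate x: 72 − 0.159(42)² + 0.0056(71000) + 1.35(24) = 72 − 280.476 + 397.6 + 32.4 = 221.524.
∂x/∂M = +0.0056, so E_I = 0.0056·(71000/221.524) ≈ 1.795.
E_I > 1: normal good (luxury).

1.795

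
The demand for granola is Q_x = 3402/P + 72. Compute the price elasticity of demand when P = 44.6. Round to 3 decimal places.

-0.514

At P = 44.6, Q_x = 148.278.
dQ_x/dP = −3402/P² = −1.7103.
Point elasticity E = (dQ_x/dP)·(P/Q_x) = -1.7103 × 44.6/148.278 ≈ -0.514.
|E| < 1, so demand is inelastic at this price.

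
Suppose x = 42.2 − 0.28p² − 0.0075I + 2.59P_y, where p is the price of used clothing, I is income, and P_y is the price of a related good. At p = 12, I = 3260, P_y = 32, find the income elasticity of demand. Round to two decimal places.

-0.41

x = 42.2 − 0.28(12)² − 0.0075(3260) + 2.59(32) = 42.2 − 40.32 − 24.45 + 82.88 = 60.31.
∂x/∂I = −0.0075, so E_I = -0.0075·(3260/60.31) ≈ -0.41.
E_I < 0: inferior good.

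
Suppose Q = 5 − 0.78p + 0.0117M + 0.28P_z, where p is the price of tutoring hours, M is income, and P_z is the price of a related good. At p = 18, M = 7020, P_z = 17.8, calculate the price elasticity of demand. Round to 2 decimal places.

-0.18

Evaluating quantity at (p, M, P_z) gives Q = 5 − 0.78(18) + 0.0117(7020) + 0.28(17.8) = 5 − 14.04 + 82.134 + 4.984 = 78.078.
∂Q/∂p = −0.78, so E_p = (−0.78)·(18/78.078) ≈ -0.18.
|E_p| < 1: demand is inelastic.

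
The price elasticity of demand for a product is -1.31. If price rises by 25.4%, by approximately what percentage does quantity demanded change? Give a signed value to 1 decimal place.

%ΔQ ≈ E × %ΔP = (-1.31) × (25.4%) ≈ -33.3%.

-33.3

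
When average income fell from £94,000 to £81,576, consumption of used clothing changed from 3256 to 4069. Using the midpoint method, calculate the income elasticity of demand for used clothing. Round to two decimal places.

-1.57

%ΔQ = (4069 − 3256)/[(3256+4069)/2] = 813/3662.5 ≈ 0.2220.
%ΔI = (81,576 − 94,000)/[(94,000+81,576)/2] = -12424/87788 ≈ -0.1415.
E_I = %ΔQ/%ΔI ≈ -1.57.
E_I < 0: inferior good.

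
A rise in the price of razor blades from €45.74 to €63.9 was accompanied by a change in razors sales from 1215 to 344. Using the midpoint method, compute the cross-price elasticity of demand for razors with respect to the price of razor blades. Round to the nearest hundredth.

-3.37

%ΔQ_x = (344 − 1215)/[(1215+344)/2] = -871/779.5 ≈ -1.1174.
%ΔP_y = (63.9 − 45.74)/[(45.74+63.9)/2] ≈ 0.3313.
E_xy = -1.1174/0.3313 ≈ -3.37.
E_xy < 0, so razors and razor blades are complements.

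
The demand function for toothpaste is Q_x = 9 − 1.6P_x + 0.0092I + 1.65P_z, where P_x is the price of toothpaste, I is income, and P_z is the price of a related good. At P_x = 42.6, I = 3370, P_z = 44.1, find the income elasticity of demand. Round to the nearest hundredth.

Evaluating quantity at (P_x, I, P_z) gives Q_x = 9 − 1.6(42.6) + 0.0092(3370) + 1.65(44.1) = 9 − 68.16 + 31.004 + 72.765 = 44.609.
∂Q_x/∂I = +0.0092, so E_I = 0.0092·(3370/44.609) ≈ 0.70.
E_I ∈ (0,1): normal good (necessity).

0.70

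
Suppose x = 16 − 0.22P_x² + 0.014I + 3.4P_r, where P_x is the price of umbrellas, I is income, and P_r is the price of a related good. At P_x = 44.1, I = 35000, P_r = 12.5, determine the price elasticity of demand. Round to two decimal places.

Substituting, x = 16 − 0.22(44.1)² + 0.014(35000) + 3.4(12.5) = 16 − 427.8582 + 490 + 42.5 = 120.6418.
∂x/∂P_x = −2·0.22·P_x = -19.404, so E_p = -19.404·(44.1/120.6418) ≈ -7.09.
|E_p| > 1: demand is elastic.

-7.09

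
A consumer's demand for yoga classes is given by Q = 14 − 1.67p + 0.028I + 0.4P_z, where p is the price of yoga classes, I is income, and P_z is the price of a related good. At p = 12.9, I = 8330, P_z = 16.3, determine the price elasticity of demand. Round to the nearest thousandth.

-0.093

Evaluating quantity at (p, I, P_z) gives Q = 14 − 1.67(12.9) + 0.028(8330) + 0.4(16.3) = 14 − 21.543 + 233.24 + 6.52 = 232.217.
∂Q/∂p = −1.67, so E_p = (−1.67)·(12.9/232.217) ≈ -0.093.
|E_p| < 1: demand is inelastic.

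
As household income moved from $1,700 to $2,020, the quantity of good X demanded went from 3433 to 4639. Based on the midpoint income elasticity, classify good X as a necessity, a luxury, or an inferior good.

%ΔQ = (4639 − 3433)/[(3433+4639)/2] = 1206/4036 ≈ 0.2988.
%ΔM = (2,020 − 1,700)/[(1,700+2,020)/2] = 320/1860 ≈ 0.1720.
E_I = %ΔQ/%ΔM ≈ 1.737.
E_I > 1: normal good (luxury).

luxury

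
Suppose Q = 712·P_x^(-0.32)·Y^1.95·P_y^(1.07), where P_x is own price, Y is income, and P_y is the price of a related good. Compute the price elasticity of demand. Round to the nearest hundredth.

-0.32

For a Cobb–Douglas (constant-elasticity) form Q = A·P_x^α·…, the elasticity with respect to P_x equals the exponent α at every point.
Here the exponent on P_x is -0.32, so the price elasticity of demand is -0.32.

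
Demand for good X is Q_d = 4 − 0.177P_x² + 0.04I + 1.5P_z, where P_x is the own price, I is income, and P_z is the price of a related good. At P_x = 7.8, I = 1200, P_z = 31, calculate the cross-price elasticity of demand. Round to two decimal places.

0.53

First evaluate Q_d: 4 − 0.177(7.8)² + 0.04(1200) + 1.5(31) = 4 − 10.7687 + 48 + 46.5 = 87.7313.
∂Q_d/∂P_z = +1.5, so E_xy = 1.5·(31/87.7313) ≈ 0.53.
E_xy > 0: the goods are substitutes.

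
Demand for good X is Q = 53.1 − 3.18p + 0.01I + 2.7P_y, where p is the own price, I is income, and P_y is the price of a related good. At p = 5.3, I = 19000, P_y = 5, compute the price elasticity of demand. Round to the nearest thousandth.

-0.070

At the given point, Q = 53.1 − 3.18(5.3) + 0.01(19000) + 2.7(5) = 53.1 − 16.854 + 190 + 13.5 = 239.746.
∂Q/∂p = −3.18, so E_p = (−3.18)·(5.3/239.746) ≈ -0.070.
|E_p| < 1: demand is inelastic.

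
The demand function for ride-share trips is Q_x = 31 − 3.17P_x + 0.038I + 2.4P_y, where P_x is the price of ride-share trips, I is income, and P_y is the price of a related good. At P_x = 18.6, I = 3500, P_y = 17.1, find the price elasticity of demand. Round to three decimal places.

-0.404

At the given point, Q_x = 31 − 3.17(18.6) + 0.038(3500) + 2.4(17.1) = 31 − 58.962 + 133 + 41.04 = 146.078.
∂Q_x/∂P_x = −3.17, so E_p = (−3.17)·(18.6/146.078) ≈ -0.404.
|E_p| < 1: demand is inelastic.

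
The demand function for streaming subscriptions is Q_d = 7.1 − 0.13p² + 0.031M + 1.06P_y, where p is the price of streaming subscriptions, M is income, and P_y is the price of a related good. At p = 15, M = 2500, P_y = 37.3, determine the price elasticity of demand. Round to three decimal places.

Substituting, Q_d = 7.1 − 0.13(15)² + 0.031(2500) + 1.06(37.3) = 7.1 − 29.25 + 77.5 + 39.538 = 94.888.
∂Q_d/∂p = −2·0.13·p = -3.9, so E_p = -3.9·(15/94.888) ≈ -0.617.
|E_p| < 1: demand is inelastic.

-0.617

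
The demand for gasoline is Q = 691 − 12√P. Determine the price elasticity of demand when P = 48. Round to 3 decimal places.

-0.068

At P = 48, Q = 607.8616.
dQ/dP = −12/(2√P) = −12/(2·6.9282).
Point elasticity E = (dQ/dP)·(P/Q) = -0.866 × 48/607.8616 ≈ -0.068.
|E| < 1, so demand is inelastic at this price.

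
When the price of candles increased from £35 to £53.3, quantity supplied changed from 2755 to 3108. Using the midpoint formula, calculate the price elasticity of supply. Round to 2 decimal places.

%Δq = (3108 − 2755)/[(2755 + 3108)/2] = 353/2931.5 ≈ 0.1204.
%Δp = (53.3 − 35)/[(35 + 53.3)/2] = 18.3/44.15 ≈ 0.4145.
Arc elasticity E = %Δq/%Δp ≈ 0.1204/0.4145 ≈ 0.29.
|E| < 1: supply is inelastic over this range.

0.29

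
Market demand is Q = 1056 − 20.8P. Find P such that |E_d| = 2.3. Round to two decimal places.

35.38

Set −bP/(a − bP) = −2.3 ⇒ bP = 2.3(a − bP) ⇒ bP(1+2.3) = 2.3·a.
P = 2.3·1056/(20.8·3.3) ≈ 35.38.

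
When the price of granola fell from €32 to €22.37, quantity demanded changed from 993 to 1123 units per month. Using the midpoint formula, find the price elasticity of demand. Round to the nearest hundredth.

%Δq = (1123 − 993)/[(993 + 1123)/2] = 130/1058 ≈ 0.1229.
%Δp = (22.37 − 32)/[(32 + 22.37)/2] = -9.63/27.185 ≈ -0.3542.
Arc elasticity E = %Δq/%Δp ≈ 0.1229/-0.3542 ≈ -0.35.
|E| < 1: demand is inelastic over this range.

-0.35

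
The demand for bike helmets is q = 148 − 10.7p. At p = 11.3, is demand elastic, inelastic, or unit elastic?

At p = 11.3, q = 27.09.
dq/dp = −10.7.
Point elasticity E = (dq/dp)·(p/q) = -10.7 × 11.3/27.09 ≈ -4.463.
|E| ≈ 4.463 > 1, so demand is elastic.

elastic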